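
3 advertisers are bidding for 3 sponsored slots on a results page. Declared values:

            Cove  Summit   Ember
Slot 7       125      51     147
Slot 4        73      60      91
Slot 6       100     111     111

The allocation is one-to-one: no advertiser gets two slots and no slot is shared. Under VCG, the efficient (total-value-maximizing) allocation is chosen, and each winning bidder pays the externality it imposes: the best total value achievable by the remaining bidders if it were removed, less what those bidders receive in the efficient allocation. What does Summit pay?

Summit pays $27.

Efficient allocation: Cove→Slot 4 ($73), Summit→Slot 6 ($111), Ember→Slot 7 ($147); total welfare W = $331.
Summit receives Slot 6 at value $111, so the others get W − 111 = $220.
Without Summit: best allocation of the remaining 2 bidders over all 3 slots is Cove→Slot 6 ($100), Ember→Slot 7 ($147), total $247.
VCG payment = (others' best without Summit) − (others' welfare with Summit) = 247 − 220 = $27.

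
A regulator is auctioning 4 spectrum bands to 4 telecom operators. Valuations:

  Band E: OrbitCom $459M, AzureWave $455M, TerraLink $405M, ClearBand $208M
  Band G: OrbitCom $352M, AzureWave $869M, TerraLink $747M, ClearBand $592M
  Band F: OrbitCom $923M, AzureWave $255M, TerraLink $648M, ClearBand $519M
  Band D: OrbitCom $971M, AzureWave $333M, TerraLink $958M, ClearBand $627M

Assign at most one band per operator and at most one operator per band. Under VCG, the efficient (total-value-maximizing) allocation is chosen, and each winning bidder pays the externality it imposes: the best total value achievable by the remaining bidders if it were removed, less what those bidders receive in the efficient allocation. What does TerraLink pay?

Efficient allocation: OrbitCom→Band F ($923M), AzureWave→Band G ($869M), TerraLink→Band D ($958M), ClearBand→Band E ($208M); total welfare W = $2958M.
TerraLink receives Band D at value $958M, so the others get W − 958 = $2000M.
Without TerraLink: best allocation of the remaining 3 bidders over all 4 bands is OrbitCom→Band F ($923M), AzureWave→Band G ($869M), ClearBand→Band D ($627M), total $2419M.
VCG payment = (others' best without TerraLink) − (others' welfare with TerraLink) = 2419 − 2000 = $419M.

TerraLink pays $419M.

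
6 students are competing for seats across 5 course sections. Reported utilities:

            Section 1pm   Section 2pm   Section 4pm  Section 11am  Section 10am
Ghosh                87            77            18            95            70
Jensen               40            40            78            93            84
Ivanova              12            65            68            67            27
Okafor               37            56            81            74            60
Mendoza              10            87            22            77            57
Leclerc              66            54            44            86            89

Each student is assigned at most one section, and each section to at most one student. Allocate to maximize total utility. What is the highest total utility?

This is a one-to-one assignment (maximum-weight bipartite matching).
Optimal: Ghosh→Section 1pm (87 points), Mendoza→Section 2pm (87 points), Okafor→Section 4pm (81 points), Jensen→Section 11am (93 points), Leclerc→Section 10am (89 points) — total 87+87+81+93+89 = 437 points.
Max-entry greedy (repeatedly take the single best remaining cell) gives 392 points, worse by 45.
Every other assignment is strictly worse.

Maximum total: 437 points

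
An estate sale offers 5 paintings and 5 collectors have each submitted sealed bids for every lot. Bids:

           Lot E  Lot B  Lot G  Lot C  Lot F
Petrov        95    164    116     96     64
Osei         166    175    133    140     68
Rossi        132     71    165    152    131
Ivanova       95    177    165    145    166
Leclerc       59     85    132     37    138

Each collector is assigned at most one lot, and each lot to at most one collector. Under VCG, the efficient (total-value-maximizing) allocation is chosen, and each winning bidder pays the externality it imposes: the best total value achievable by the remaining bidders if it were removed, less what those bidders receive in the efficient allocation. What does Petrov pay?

Efficient allocation: Petrov→Lot B ($164), Osei→Lot E ($166), Rossi→Lot C ($152), Ivanova→Lot G ($165), Leclerc→Lot F ($138); total welfare W = $785.
Petrov receives Lot B at value $164, so the others get W − 164 = $621.
Without Petrov: best allocation of the remaining 4 bidders over all 5 lots is Osei→Lot E ($166), Rossi→Lot G ($165), Ivanova→Lot B ($177), Leclerc→Lot F ($138), total $646.
VCG payment = (others' best without Petrov) − (others' welfare with Petrov) = 646 − 621 = $25.

Petrov pays $25.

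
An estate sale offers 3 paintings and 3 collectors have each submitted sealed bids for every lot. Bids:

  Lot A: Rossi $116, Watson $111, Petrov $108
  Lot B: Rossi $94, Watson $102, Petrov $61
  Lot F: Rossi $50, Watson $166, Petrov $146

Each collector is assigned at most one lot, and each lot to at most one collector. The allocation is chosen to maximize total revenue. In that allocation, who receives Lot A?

Optimal: Rossi→Lot B ($94), Watson→Lot F ($166), Petrov→Lot A ($108) — total 94+166+108 = $368.
Row-greedy (each collector in turn takes its best remaining lot) gives $343, worse by 25.
Swapping Rossi↔Watson (Rossi→Lot F $50, Watson→Lot B $102) loses 108.
Every other assignment is strictly worse.
Petrov's own top lot is Lot F ($146), but forcing Petrov→Lot F and reassigning the rest optimally gives only $364 — worse by 4.

Petrov receives Lot A.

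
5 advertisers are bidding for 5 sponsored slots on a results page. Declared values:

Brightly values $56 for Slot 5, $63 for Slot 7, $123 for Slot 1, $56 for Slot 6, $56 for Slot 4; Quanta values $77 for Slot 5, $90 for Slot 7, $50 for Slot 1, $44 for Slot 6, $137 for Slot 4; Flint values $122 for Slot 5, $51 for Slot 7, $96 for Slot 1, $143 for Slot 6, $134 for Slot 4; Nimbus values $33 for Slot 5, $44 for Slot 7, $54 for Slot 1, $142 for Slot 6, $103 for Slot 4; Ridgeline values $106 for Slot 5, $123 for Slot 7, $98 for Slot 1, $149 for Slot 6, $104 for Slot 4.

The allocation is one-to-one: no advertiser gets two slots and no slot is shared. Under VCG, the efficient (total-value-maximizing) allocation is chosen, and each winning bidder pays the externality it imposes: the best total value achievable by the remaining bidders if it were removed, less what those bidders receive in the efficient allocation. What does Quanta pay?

Quanta pays $12.

Efficient allocation: Brightly→Slot 1 ($123), Quanta→Slot 4 ($137), Flint→Slot 5 ($122), Nimbus→Slot 6 ($142), Ridgeline→Slot 7 ($123); total welfare W = $647.
Quanta receives Slot 4 at value $137, so the others get W − 137 = $510.
Without Quanta: best allocation of the remaining 4 bidders over all 5 slots is Brightly→Slot 1 ($123), Flint→Slot 4 ($134), Nimbus→Slot 6 ($142), Ridgeline→Slot 7 ($123), total $522.
VCG payment = (others' best without Quanta) − (others' welfare with Quanta) = 522 − 510 = $12.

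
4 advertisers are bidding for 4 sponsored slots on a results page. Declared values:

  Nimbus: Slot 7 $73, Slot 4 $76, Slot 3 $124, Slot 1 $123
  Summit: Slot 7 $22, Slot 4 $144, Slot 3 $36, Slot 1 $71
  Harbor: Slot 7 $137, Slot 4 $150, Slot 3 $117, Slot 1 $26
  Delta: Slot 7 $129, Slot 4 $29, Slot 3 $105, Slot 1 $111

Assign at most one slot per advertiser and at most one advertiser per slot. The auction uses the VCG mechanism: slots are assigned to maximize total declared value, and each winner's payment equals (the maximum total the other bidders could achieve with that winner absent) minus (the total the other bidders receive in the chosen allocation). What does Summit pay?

Summit pays $31.

Efficient allocation: Nimbus→Slot 3 ($124), Summit→Slot 4 ($144), Harbor→Slot 7 ($137), Delta→Slot 1 ($111); total welfare W = $516.
Summit receives Slot 4 at value $144, so the others get W − 144 = $372.
Without Summit: best allocation of the remaining 3 bidders over all 4 slots is Nimbus→Slot 3 ($124), Harbor→Slot 4 ($150), Delta→Slot 7 ($129), total $403.
VCG payment = (others' best without Summit) − (others' welfare with Summit) = 403 − 372 = $31.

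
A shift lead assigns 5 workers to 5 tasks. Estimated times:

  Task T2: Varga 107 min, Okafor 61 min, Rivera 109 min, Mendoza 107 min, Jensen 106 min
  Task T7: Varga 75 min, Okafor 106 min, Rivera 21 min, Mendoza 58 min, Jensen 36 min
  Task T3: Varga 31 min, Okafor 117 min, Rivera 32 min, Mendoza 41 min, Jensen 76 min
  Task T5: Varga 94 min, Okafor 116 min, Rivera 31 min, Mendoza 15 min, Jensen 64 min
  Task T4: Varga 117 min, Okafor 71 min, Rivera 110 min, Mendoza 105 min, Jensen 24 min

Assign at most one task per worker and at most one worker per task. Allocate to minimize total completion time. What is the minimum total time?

Optimal: Varga→Task T3 (31 min), Okafor→Task T2 (61 min), Rivera→Task T7 (21 min), Mendoza→Task T5 (15 min), Jensen→Task T4 (24 min) — total 31+61+21+15+24 = 152 min.
Next-best assignment: Varga→Task T3, Okafor→Task T2, Rivera→Task T5, Mendoza→Task T7, Jensen→Task T4 = 205 min.
Swapping Jensen↔Okafor (Jensen→Task T2 106 min, Okafor→Task T4 71 min) adds 92.
No other one-to-one assignment undercuts 152 min.

Min total: 152 min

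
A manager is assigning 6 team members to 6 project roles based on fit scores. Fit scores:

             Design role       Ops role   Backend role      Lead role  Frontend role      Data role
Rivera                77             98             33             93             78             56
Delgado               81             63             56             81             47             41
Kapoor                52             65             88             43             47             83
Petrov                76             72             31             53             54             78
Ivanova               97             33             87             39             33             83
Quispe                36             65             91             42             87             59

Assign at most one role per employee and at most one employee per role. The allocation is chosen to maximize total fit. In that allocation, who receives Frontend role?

Optimal: Rivera→Ops role (98 pts), Delgado→Lead role (81 pts), Kapoor→Backend role (88 pts), Petrov→Data role (78 pts), Ivanova→Design role (97 pts), Quispe→Frontend role (87 pts) — total 98+81+88+78+97+87 = 529 pts.
Max-entry greedy (repeatedly take the single best remaining cell) gives 504 pts, worse by 25.
Swapping Petrov↔Quispe (Petrov→Frontend role 54 pts, Quispe→Data role 59 pts) loses 52.
No other one-to-one assignment exceeds 529 pts.
Quispe's own top role is Backend role (91 pts), but forcing Quispe→Backend role and reassigning the rest optimally gives only 504 pts — worse by 25.

Quispe receives Frontend role.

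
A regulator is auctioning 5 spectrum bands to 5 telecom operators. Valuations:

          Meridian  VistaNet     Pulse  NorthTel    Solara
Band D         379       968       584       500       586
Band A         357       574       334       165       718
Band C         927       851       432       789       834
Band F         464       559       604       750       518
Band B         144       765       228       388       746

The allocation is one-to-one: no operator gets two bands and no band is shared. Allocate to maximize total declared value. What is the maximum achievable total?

Max total: $3744M

Optimal: Meridian→Band C ($927M), VistaNet→Band B ($765M), Pulse→Band D ($584M), NorthTel→Band F ($750M), Solara→Band A ($718M) — total 927+765+584+750+718 = $3744M.
Row-greedy (each operator in turn takes its best remaining band) gives $3605M, worse by 139.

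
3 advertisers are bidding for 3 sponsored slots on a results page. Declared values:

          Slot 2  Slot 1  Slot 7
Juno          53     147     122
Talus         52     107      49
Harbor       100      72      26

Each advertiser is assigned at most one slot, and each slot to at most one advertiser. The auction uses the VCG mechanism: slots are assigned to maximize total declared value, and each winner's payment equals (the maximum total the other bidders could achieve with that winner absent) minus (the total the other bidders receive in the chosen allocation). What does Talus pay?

Talus pays $25.

Efficient allocation: Juno→Slot 7 ($122), Talus→Slot 1 ($107), Harbor→Slot 2 ($100); total welfare W = $329.
Talus receives Slot 1 at value $107, so the others get W − 107 = $222.
Without Talus: best allocation of the remaining 2 bidders over all 3 slots is Juno→Slot 1 ($147), Harbor→Slot 2 ($100), total $247.
VCG payment = (others' best without Talus) − (others' welfare with Talus) = 247 − 222 = $25.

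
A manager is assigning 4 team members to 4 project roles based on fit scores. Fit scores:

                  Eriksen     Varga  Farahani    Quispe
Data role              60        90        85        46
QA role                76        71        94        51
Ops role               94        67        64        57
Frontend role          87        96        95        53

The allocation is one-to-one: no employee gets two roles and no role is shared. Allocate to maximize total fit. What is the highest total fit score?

Maximum total: 331 pts

Optimal: Eriksen→Ops role (94 pts), Varga→Data role (90 pts), Farahani→QA role (94 pts), Quispe→Frontend role (53 pts) — total 94+90+94+53 = 331 pts.
Row-greedy (each employee in turn takes its best remaining role) gives 330 pts, worse by 1.
Next-best assignment: Eriksen→Ops role, Varga→Data role, Farahani→Frontend role, Quispe→QA role = 330 pts.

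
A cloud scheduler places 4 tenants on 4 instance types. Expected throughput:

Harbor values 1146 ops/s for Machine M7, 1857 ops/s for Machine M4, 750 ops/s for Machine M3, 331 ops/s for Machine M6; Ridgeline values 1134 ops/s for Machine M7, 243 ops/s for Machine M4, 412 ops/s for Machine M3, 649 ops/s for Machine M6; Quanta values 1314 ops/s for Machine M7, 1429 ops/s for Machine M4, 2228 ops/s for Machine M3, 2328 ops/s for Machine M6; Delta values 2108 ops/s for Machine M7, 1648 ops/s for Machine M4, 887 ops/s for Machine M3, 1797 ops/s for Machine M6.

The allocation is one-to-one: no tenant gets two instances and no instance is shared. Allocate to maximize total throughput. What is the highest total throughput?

Maximum total: 7016 ops/s

This is the linear assignment problem.
Optimal: Harbor→Machine M4 (1857 ops/s), Ridgeline→Machine M7 (1134 ops/s), Quanta→Machine M3 (2228 ops/s), Delta→Machine M6 (1797 ops/s) — total 1857+1134+2228+1797 = 7016 ops/s.
Row-greedy (each tenant in turn takes its best remaining instance) gives 6206 ops/s, worse by 810.
Next-best assignment: Harbor→Machine M4, Ridgeline→Machine M6, Quanta→Machine M3, Delta→Machine M7 = 6842 ops/s.
Every other assignment is strictly worse.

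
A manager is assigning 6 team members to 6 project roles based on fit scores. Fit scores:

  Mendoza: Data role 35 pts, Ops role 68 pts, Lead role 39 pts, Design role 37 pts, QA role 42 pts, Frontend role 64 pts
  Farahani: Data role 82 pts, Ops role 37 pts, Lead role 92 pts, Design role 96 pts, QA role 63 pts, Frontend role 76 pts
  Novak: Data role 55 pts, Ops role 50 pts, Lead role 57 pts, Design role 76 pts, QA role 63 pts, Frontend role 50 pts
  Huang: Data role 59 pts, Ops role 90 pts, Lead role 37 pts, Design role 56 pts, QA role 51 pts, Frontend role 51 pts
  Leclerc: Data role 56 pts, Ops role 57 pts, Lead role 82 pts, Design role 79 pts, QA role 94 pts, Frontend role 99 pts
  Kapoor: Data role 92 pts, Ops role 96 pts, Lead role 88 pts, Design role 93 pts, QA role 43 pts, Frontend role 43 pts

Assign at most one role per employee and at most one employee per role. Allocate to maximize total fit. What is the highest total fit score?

Treat this as an assignment problem: match each employee to one role.
Optimal: Mendoza→Frontend role (64 pts), Farahani→Lead role (92 pts), Novak→Design role (76 pts), Huang→Ops role (90 pts), Leclerc→QA role (94 pts), Kapoor→Data role (92 pts) — total 64+92+76+90+94+92 = 508 pts.
Column-greedy (each role in turn goes to its best remaining employee) gives 480 pts, worse by 28.
Next-best assignment: Mendoza→Frontend role, Farahani→Data role, Novak→Design role, Huang→Ops role, Leclerc→QA role, Kapoor→Lead role = 494 pts.
Swapping Farahani↔Leclerc (Farahani→QA role 63 pts, Leclerc→Lead role 82 pts) loses 41.
No other one-to-one assignment exceeds 508 pts.

Max total: 508 pts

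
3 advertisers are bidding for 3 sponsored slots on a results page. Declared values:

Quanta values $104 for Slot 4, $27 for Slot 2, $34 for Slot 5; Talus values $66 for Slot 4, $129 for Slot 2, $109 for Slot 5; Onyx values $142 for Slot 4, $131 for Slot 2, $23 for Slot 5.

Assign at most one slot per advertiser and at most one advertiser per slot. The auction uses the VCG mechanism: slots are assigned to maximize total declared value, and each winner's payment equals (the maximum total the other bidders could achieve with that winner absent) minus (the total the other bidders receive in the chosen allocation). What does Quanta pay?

Efficient allocation: Quanta→Slot 4 ($104), Talus→Slot 5 ($109), Onyx→Slot 2 ($131); total welfare W = $344.
Quanta receives Slot 4 at value $104, so the others get W − 104 = $240.
Without Quanta: best allocation of the remaining 2 bidders over all 3 slots is Talus→Slot 2 ($129), Onyx→Slot 4 ($142), total $271.
VCG payment = (others' best without Quanta) − (others' welfare with Quanta) = 271 − 240 = $31.

Quanta pays $31.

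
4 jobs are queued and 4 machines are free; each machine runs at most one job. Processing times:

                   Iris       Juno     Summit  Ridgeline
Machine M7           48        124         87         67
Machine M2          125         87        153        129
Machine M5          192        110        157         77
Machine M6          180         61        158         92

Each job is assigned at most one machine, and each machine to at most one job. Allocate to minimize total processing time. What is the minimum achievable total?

Min total: 339 min

Optimal: Iris→Machine M7 (48 min), Juno→Machine M6 (61 min), Summit→Machine M2 (153 min), Ridgeline→Machine M5 (77 min) — total 48+61+153+77 = 339 min.
Column-greedy (each machine in turn goes to its cheapest remaining job) gives 370 min, worse by 31.
Next-best assignment: Iris→Machine M2, Juno→Machine M6, Summit→Machine M7, Ridgeline→Machine M5 = 350 min.
Checked against all permutations: 339 min is optimal.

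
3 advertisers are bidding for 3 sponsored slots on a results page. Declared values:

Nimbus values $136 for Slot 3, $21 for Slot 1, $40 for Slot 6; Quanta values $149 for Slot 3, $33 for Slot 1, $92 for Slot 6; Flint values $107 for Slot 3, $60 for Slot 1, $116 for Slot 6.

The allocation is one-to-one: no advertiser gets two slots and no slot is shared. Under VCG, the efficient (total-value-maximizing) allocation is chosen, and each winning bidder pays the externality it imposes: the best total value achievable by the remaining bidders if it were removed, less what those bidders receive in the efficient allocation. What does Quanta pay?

Quanta pays $56.

Efficient allocation: Nimbus→Slot 3 ($136), Quanta→Slot 6 ($92), Flint→Slot 1 ($60); total welfare W = $288.
Quanta receives Slot 6 at value $92, so the others get W − 92 = $196.
Without Quanta: best allocation of the remaining 2 bidders over all 3 slots is Nimbus→Slot 3 ($136), Flint→Slot 6 ($116), total $252.
VCG payment = (others' best without Quanta) − (others' welfare with Quanta) = 252 − 196 = $56.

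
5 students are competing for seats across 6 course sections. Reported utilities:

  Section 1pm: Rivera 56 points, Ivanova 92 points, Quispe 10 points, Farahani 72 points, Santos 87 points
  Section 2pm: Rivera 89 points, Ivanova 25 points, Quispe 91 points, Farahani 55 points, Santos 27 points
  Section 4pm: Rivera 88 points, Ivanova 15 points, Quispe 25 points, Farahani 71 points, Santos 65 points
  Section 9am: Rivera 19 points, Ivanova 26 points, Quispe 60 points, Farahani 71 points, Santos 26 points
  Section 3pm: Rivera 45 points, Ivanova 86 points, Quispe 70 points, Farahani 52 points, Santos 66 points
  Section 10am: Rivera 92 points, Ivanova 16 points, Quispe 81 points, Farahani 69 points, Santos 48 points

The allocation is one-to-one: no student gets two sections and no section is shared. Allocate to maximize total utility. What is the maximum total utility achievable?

Treat this as an assignment problem: match each student to one section.
Optimal: Rivera→Section 10am (92 points), Ivanova→Section 3pm (86 points), Quispe→Section 2pm (91 points), Farahani→Section 4pm (71 points), Santos→Section 1pm (87 points) — total 92+86+91+71+87 = 427 points.
Max-entry greedy (repeatedly take the single best remaining cell) gives 412 points, worse by 15.
Swapping Ivanova↔Santos (Ivanova→Section 1pm 92 points, Santos→Section 3pm 66 points) loses 15.
Checked against all permutations: 427 points is optimal.

Maximum total: 427 points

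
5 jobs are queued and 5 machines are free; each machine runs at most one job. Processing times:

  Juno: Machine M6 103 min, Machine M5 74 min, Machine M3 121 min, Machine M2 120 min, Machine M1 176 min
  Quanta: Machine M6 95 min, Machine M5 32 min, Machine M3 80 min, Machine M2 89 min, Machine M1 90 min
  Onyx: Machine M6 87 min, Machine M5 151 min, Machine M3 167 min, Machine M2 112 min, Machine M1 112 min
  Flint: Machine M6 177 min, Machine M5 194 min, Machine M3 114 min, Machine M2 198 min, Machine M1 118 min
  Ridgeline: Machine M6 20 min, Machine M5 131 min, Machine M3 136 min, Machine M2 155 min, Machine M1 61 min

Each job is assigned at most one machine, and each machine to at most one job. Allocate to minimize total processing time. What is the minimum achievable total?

Optimal: Juno→Machine M2 (120 min), Quanta→Machine M5 (32 min), Onyx→Machine M1 (112 min), Flint→Machine M3 (114 min), Ridgeline→Machine M6 (20 min) — total 120+32+112+114+20 = 398 min.
Row-greedy (each job in turn takes its cheapest remaining machine) gives 514 min, worse by 116.
No other one-to-one assignment undercuts 398 min.

Minimum total: 398 min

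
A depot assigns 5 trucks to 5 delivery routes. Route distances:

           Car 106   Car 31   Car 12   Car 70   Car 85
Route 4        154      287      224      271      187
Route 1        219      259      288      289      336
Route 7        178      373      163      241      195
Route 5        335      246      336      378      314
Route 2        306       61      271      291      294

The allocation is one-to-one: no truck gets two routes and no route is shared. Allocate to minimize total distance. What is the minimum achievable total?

Minimum total: 981 km

This is a one-to-one assignment (minimum-cost bipartite matching).
Optimal: Car 106→Route 4 (154 km), Car 31→Route 2 (61 km), Car 12→Route 7 (163 km), Car 70→Route 1 (289 km), Car 85→Route 5 (314 km) — total 154+61+163+289+314 = 981 km.
Column-greedy (each route in turn goes to its cheapest remaining truck) gives 1181 km, worse by 200.
Next-best assignment: Car 106→Route 1, Car 31→Route 2, Car 12→Route 7, Car 70→Route 5, Car 85→Route 4 = 1008 km.
Swapping Car 85↔Car 106 (Car 85→Route 4 187 km, Car 106→Route 5 335 km) adds 54.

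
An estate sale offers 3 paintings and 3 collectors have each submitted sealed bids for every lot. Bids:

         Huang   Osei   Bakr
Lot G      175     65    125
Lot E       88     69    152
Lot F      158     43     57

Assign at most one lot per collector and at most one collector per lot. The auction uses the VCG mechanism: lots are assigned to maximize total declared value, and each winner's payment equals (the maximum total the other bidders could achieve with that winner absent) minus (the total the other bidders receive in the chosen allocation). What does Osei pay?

Osei pays $17.

Efficient allocation: Huang→Lot F ($158), Osei→Lot G ($65), Bakr→Lot E ($152); total welfare W = $375.
Osei receives Lot G at value $65, so the others get W − 65 = $310.
Without Osei: best allocation of the remaining 2 bidders over all 3 lots is Huang→Lot G ($175), Bakr→Lot E ($152), total $327.
VCG payment = (others' best without Osei) − (others' welfare with Osei) = 327 − 310 = $17.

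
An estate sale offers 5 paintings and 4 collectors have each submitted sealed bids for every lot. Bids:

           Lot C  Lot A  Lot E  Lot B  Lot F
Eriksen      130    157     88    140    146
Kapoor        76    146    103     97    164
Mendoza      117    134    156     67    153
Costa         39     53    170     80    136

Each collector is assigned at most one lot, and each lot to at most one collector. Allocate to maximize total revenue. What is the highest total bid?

Max total: $609

Optimal: Eriksen→Lot B ($140), Kapoor→Lot A ($146), Mendoza→Lot F ($153), Costa→Lot E ($170) — total 140+146+153+170 = $609.
Max-entry greedy (repeatedly take the single best remaining cell) gives $608, worse by 1.
Next-best assignment: Eriksen→Lot A, Kapoor→Lot F, Mendoza→Lot C, Costa→Lot E = $608.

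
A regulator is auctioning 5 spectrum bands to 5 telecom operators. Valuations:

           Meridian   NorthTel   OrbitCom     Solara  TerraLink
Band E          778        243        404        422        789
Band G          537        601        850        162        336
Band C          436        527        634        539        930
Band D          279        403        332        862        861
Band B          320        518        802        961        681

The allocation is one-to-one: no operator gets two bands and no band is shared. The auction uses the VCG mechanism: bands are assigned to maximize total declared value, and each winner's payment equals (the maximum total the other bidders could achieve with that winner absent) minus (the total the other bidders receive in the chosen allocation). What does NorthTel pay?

Efficient allocation: Meridian→Band E ($778M), NorthTel→Band C ($527M), OrbitCom→Band G ($850M), Solara→Band B ($961M), TerraLink→Band D ($861M); total welfare W = $3977M.
NorthTel receives Band C at value $527M, so the others get W − 527 = $3450M.
Without NorthTel: best allocation of the remaining 4 bidders over all 5 bands is Meridian→Band E ($778M), OrbitCom→Band G ($850M), Solara→Band B ($961M), TerraLink→Band C ($930M), total $3519M.
VCG payment = (others' best without NorthTel) − (others' welfare with NorthTel) = 3519 − 3450 = $69M.

NorthTel pays $69M.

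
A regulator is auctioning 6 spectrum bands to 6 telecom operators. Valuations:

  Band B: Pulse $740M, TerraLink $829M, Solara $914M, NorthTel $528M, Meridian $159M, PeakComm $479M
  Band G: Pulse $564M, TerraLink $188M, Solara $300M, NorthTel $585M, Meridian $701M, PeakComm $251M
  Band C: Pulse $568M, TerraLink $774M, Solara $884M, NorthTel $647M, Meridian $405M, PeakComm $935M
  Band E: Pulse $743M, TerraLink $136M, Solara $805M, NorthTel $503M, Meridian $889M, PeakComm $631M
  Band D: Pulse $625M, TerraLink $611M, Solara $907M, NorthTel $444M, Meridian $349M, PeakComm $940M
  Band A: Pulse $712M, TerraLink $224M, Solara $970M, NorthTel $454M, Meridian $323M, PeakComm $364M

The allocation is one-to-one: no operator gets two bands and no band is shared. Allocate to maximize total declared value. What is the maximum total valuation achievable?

Optimal: Pulse→Band B ($740M), TerraLink→Band C ($774M), Solara→Band A ($970M), NorthTel→Band G ($585M), Meridian→Band E ($889M), PeakComm→Band D ($940M) — total 740+774+970+585+889+940 = $4898M.
Column-greedy (each band in turn goes to its best remaining operator) gives $4358M, worse by 540.
Next-best assignment: Pulse→Band A, TerraLink→Band B, Solara→Band D, NorthTel→Band G, Meridian→Band E, PeakComm→Band C = $4857M.

Max total: $4898M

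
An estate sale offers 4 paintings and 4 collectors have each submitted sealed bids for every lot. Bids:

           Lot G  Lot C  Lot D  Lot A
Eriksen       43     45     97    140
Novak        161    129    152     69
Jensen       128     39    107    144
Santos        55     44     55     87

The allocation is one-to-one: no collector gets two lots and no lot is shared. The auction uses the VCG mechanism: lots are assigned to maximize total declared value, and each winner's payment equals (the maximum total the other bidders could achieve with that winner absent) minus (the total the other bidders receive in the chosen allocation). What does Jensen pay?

Jensen pays $20.

Efficient allocation: Eriksen→Lot A ($140), Novak→Lot D ($152), Jensen→Lot G ($128), Santos→Lot C ($44); total welfare W = $464.
Jensen receives Lot G at value $128, so the others get W − 128 = $336.
Without Jensen: best allocation of the remaining 3 bidders over all 4 lots is Eriksen→Lot A ($140), Novak→Lot G ($161), Santos→Lot D ($55), total $356.
VCG payment = (others' best without Jensen) − (others' welfare with Jensen) = 356 − 336 = $20.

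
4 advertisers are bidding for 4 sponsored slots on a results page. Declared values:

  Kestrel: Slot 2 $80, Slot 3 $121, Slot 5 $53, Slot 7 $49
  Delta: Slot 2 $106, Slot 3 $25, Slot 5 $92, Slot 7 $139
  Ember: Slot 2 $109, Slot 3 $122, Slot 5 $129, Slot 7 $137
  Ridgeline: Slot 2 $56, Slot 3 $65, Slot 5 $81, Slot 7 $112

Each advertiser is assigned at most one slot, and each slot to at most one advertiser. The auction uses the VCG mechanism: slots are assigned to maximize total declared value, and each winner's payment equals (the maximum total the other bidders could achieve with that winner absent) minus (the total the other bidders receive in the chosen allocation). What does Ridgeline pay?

Ridgeline pays $33.

Efficient allocation: Kestrel→Slot 3 ($121), Delta→Slot 2 ($106), Ember→Slot 5 ($129), Ridgeline→Slot 7 ($112); total welfare W = $468.
Ridgeline receives Slot 7 at value $112, so the others get W − 112 = $356.
Without Ridgeline: best allocation of the remaining 3 bidders over all 4 slots is Kestrel→Slot 3 ($121), Delta→Slot 7 ($139), Ember→Slot 5 ($129), total $389.
VCG payment = (others' best without Ridgeline) − (others' welfare with Ridgeline) = 389 − 356 = $33.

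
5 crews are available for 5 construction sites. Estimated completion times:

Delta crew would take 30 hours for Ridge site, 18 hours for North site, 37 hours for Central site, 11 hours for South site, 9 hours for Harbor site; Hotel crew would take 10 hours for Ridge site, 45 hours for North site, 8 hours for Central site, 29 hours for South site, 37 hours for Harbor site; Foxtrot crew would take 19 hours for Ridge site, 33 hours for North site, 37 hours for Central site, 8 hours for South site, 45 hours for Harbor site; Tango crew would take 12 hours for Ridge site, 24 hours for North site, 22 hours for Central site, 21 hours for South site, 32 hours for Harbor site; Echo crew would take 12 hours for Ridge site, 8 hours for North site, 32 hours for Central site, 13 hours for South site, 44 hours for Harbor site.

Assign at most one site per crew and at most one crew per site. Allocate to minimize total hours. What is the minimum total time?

Optimal: Delta crew→Harbor site (9 hours), Hotel crew→Central site (8 hours), Foxtrot crew→South site (8 hours), Tango crew→Ridge site (12 hours), Echo crew→North site (8 hours) — total 9+8+8+12+8 = 45 hours.
Column-greedy (each site in turn goes to its cheapest remaining crew) gives 57 hours, worse by 12.
Next-best assignment: Delta crew→Harbor site, Hotel crew→Ridge site, Foxtrot crew→South site, Tango crew→Central site, Echo crew→North site = 57 hours.

Minimum total: 45 hours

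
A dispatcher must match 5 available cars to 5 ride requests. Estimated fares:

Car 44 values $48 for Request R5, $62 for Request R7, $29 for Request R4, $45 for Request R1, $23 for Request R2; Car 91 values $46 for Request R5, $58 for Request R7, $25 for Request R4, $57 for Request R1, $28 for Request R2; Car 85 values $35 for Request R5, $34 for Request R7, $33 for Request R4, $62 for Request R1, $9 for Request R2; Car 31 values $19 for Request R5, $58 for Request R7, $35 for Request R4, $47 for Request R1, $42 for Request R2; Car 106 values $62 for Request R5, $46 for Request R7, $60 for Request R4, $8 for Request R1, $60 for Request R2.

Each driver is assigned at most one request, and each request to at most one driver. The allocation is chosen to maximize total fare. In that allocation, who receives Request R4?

Car 106 receives Request R4.

This is the linear assignment problem.
Optimal: Car 44→Request R7 ($62), Car 91→Request R5 ($46), Car 85→Request R1 ($62), Car 31→Request R2 ($42), Car 106→Request R4 ($60) — total 62+46+62+42+60 = $272.
Next-best assignment: Car 44→Request R5, Car 91→Request R7, Car 85→Request R1, Car 31→Request R2, Car 106→Request R4 = $270.
Car 106's own top request is Request R5 ($62), but forcing Car 106→Request R5 and reassigning the rest optimally gives only $256 — worse by 16.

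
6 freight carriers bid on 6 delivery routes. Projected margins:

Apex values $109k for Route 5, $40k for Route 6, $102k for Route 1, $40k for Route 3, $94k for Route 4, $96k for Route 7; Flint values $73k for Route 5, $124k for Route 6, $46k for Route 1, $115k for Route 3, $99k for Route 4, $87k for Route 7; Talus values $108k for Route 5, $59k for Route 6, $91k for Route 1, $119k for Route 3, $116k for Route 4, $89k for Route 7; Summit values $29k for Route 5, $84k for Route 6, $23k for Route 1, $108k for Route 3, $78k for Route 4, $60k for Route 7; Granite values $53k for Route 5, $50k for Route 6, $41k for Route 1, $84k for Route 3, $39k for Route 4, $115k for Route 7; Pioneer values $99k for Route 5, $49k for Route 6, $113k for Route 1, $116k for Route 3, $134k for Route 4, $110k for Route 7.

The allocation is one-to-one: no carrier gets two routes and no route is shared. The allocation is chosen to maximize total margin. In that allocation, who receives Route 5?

Optimal: Apex→Route 1 ($102k), Flint→Route 6 ($124k), Talus→Route 5 ($108k), Summit→Route 3 ($108k), Granite→Route 7 ($115k), Pioneer→Route 4 ($134k) — total 102+124+108+108+115+134 = $691k.
Max-entry greedy (repeatedly take the single best remaining cell) gives $624k, worse by 67.
Swapping Talus↔Granite (Talus→Route 7 $89k, Granite→Route 5 $53k) loses 81.
Talus's own top route is Route 3 ($119k), but forcing Talus→Route 3 and reassigning the rest optimally gives only $658k — worse by 33.

Talus receives Route 5.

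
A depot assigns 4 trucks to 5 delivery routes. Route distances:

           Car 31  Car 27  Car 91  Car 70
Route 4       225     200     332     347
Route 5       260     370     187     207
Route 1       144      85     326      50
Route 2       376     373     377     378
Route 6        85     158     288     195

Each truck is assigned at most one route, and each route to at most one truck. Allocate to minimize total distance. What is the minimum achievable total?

Min total: 522 km

Treat this as an assignment problem: match each truck to one route.
Optimal: Car 31→Route 6 (85 km), Car 27→Route 4 (200 km), Car 91→Route 5 (187 km), Car 70→Route 1 (50 km) — total 85+200+187+50 = 522 km.
Row-greedy (each truck in turn takes its cheapest remaining route) gives 704 km, worse by 182.
Checked against all permutations: 522 km is optimal.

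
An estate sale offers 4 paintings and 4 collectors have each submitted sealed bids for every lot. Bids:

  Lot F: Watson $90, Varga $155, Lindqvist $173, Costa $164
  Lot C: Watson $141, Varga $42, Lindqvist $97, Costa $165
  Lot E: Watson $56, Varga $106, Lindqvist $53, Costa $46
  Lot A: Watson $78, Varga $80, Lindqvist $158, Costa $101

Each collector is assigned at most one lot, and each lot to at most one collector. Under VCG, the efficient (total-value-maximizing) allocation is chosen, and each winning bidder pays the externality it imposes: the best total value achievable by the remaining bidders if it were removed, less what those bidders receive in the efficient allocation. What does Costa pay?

Costa pays $49.

Efficient allocation: Watson→Lot C ($141), Varga→Lot E ($106), Lindqvist→Lot A ($158), Costa→Lot F ($164); total welfare W = $569.
Costa receives Lot F at value $164, so the others get W − 164 = $405.
Without Costa: best allocation of the remaining 3 bidders over all 4 lots is Watson→Lot C ($141), Varga→Lot F ($155), Lindqvist→Lot A ($158), total $454.
VCG payment = (others' best without Costa) − (others' welfare with Costa) = 454 − 405 = $49.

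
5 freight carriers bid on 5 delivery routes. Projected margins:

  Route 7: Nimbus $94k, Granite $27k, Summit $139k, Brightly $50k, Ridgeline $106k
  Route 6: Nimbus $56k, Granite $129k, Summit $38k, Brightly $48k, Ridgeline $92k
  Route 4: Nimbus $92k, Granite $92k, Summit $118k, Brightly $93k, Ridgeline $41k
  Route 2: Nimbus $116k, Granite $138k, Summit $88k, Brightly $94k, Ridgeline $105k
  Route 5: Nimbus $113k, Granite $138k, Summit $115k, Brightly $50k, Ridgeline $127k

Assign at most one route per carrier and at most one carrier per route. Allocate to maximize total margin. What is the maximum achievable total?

Maximum total: $604k

Optimal: Nimbus→Route 2 ($116k), Granite→Route 6 ($129k), Summit→Route 7 ($139k), Brightly→Route 4 ($93k), Ridgeline→Route 5 ($127k) — total 116+129+139+93+127 = $604k.
Swapping Brightly↔Nimbus (Brightly→Route 2 $94k, Nimbus→Route 4 $92k) loses 23.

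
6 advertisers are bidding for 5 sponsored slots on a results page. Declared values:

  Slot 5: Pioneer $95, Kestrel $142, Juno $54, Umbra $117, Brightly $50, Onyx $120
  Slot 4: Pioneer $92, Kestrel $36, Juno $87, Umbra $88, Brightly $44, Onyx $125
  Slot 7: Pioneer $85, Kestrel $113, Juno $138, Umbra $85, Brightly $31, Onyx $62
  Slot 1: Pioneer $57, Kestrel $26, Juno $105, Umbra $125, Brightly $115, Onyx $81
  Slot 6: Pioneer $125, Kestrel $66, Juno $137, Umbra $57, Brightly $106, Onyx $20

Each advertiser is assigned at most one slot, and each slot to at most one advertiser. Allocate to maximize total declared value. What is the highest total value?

Max total: $655

This is a one-to-one assignment (maximum-weight bipartite matching).
Optimal: Kestrel→Slot 5 ($142), Onyx→Slot 4 ($125), Juno→Slot 7 ($138), Umbra→Slot 1 ($125), Pioneer→Slot 6 ($125) — total 142+125+138+125+125 = $655.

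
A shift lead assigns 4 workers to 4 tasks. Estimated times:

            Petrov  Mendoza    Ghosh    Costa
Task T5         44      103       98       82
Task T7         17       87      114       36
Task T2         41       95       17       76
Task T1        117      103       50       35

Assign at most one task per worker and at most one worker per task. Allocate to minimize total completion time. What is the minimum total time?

Optimal: Petrov→Task T7 (17 min), Mendoza→Task T5 (103 min), Ghosh→Task T2 (17 min), Costa→Task T1 (35 min) — total 17+103+17+35 = 172 min.
Column-greedy (each task in turn goes to its cheapest remaining worker) gives 200 min, worse by 28.
Next-best assignment: Petrov→Task T5, Mendoza→Task T7, Ghosh→Task T2, Costa→Task T1 = 183 min.

Minimum total: 172 min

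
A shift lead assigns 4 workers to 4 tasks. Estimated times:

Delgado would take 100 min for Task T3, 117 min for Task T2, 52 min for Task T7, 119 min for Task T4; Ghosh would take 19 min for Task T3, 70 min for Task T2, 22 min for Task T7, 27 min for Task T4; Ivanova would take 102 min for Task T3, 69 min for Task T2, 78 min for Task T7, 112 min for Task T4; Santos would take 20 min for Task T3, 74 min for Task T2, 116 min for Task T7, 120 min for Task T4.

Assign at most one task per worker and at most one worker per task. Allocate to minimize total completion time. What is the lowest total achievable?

Min total: 168 min

This is the linear assignment problem.
Optimal: Delgado→Task T7 (52 min), Ghosh→Task T4 (27 min), Ivanova→Task T2 (69 min), Santos→Task T3 (20 min) — total 52+27+69+20 = 168 min.
Column-greedy (each task in turn goes to its cheapest remaining worker) gives 260 min, worse by 92.
No other one-to-one assignment undercuts 168 min.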